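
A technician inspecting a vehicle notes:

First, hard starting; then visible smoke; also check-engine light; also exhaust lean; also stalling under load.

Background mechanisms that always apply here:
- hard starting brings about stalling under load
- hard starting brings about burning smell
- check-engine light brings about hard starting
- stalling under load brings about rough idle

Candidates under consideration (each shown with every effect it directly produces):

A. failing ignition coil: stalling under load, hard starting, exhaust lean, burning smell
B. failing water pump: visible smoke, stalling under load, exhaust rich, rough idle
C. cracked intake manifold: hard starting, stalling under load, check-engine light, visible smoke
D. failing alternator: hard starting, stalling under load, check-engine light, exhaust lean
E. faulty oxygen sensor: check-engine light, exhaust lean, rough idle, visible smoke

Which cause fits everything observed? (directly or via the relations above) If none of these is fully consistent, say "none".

For each candidate, compare predicted effects to what was observed:
(A) failing ignition coil — hard starting +; visible smoke -; check-engine light -; exhaust lean +; stalling under load +
(B) failing water pump — hard starting -; visible smoke +; check-engine light -; exhaust lean -; stalling under load +
(C) cracked intake manifold — hard starting +; visible smoke +; check-engine light +; exhaust lean -; stalling under load +
(D) failing alternator — hard starting +; visible smoke -; check-engine light +; exhaust lean +; stalling under load +
(E) faulty oxygen sensor — accounts for every observation (hard starting by check-engine light → hard starting)
(E) alone accounts for all the evidence.

E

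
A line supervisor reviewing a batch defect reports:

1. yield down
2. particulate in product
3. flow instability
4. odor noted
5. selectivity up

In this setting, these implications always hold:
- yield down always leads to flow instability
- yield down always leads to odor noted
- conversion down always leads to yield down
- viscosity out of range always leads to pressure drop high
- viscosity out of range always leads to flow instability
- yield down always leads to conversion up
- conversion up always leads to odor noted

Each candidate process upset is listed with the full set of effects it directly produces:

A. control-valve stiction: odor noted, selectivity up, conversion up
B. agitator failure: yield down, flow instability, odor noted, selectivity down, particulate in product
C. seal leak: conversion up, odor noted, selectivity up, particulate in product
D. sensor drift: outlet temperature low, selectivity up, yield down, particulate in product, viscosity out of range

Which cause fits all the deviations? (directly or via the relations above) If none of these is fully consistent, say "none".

D

Per-candidate check:
(A) control-valve stiction — does not account for yield down, particulate in product, flow instability
(B) agitator failure — fails on selectivity up (predicts selectivity down, not selectivity up)
(C) seal leak — yield down -; particulate in product +; flow instability -; odor noted +; selectivity up +
(D) sensor drift — accounts for every observation (flow instability via yield down → flow instability)
Only (D) is consistent with every observation.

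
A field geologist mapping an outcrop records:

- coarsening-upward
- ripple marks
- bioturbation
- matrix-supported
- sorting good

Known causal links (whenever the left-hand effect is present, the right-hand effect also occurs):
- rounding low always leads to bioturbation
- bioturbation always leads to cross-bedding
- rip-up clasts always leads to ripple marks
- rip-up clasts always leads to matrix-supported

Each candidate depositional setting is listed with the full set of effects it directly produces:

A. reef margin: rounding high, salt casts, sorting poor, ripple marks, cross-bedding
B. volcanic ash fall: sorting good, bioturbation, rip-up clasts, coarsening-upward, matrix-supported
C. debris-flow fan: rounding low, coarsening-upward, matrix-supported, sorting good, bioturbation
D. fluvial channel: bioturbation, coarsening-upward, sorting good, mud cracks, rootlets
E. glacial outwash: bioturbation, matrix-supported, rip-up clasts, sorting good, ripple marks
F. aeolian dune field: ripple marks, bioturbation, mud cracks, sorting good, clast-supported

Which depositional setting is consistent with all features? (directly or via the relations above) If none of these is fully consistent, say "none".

Checking each candidate against the observations:
(A) reef margin — coarsening-upward NO; ripple marks yes; bioturbation NO; matrix-supported NO; sorting good NO
(B) volcanic ash fall — coarsening-upward yes; ripple marks yes (by rip-up clasts → ripple marks); bioturbation yes; matrix-supported yes; sorting good yes
(C) debris-flow fan — coarsening-upward yes; ripple marks NO; bioturbation yes; matrix-supported yes; sorting good yes
(D) fluvial channel — does not account for ripple marks, matrix-supported
(E) glacial outwash — does not account for coarsening-upward
(F) aeolian dune field — coarsening-upward NO; ripple marks yes; bioturbation yes; matrix-supported NO; sorting good yes
(B) alone accounts for all the evidence.

B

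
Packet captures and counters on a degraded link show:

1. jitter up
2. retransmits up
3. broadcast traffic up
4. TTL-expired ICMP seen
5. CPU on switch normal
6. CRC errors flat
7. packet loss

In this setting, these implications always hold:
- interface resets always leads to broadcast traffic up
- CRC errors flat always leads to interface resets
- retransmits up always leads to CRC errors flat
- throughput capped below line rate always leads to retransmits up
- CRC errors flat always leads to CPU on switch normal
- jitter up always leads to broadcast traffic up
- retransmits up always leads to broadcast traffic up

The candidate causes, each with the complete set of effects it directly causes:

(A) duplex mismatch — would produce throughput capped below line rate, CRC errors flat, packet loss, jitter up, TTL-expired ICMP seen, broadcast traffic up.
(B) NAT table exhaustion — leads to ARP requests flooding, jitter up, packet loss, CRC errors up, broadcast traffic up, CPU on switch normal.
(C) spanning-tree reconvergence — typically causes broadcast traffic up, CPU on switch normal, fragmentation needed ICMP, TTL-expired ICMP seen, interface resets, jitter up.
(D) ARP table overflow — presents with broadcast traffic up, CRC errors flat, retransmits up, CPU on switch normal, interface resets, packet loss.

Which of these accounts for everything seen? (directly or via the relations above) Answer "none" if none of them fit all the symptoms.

Per-candidate check:
(A) duplex mismatch — accounts for every observation (retransmits up by throughput capped below line rate → retransmits up)
(B) NAT table exhaustion — jitter up +; retransmits up -; broadcast traffic up +; TTL-expired ICMP seen -; CPU on switch normal +; CRC errors flat -; packet loss +
(C) spanning-tree reconvergence — does not account for retransmits up, CRC errors flat, packet loss
(D) ARP table overflow — jitter up -; retransmits up +; broadcast traffic up +; TTL-expired ICMP seen -; CPU on switch normal +; CRC errors flat +; packet loss +
(A) alone accounts for all the evidence.

A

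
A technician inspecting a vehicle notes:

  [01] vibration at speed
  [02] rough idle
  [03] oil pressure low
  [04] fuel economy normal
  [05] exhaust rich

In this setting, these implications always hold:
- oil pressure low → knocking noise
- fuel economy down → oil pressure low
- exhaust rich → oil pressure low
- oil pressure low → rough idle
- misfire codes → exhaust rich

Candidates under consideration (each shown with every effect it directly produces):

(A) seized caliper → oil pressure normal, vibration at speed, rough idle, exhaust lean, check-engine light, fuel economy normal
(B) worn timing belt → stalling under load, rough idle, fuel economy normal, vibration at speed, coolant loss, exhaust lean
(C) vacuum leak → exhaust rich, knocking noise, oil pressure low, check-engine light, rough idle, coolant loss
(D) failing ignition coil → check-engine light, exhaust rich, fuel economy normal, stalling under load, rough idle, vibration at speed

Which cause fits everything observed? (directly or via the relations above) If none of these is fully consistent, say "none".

Checking each candidate against the observations:
(A) seized caliper — vibration at speed yes; rough idle yes; oil pressure low NO; fuel economy normal yes; exhaust rich NO
(B) worn timing belt — vibration at speed yes; rough idle yes; oil pressure low NO; fuel economy normal yes; exhaust rich NO
(C) vacuum leak — does not account for vibration at speed, fuel economy normal
(D) failing ignition coil — vibration at speed yes; rough idle yes; oil pressure low yes (by exhaust rich → oil pressure low); fuel economy normal yes; exhaust rich yes
Only (D) is consistent with every observation.

D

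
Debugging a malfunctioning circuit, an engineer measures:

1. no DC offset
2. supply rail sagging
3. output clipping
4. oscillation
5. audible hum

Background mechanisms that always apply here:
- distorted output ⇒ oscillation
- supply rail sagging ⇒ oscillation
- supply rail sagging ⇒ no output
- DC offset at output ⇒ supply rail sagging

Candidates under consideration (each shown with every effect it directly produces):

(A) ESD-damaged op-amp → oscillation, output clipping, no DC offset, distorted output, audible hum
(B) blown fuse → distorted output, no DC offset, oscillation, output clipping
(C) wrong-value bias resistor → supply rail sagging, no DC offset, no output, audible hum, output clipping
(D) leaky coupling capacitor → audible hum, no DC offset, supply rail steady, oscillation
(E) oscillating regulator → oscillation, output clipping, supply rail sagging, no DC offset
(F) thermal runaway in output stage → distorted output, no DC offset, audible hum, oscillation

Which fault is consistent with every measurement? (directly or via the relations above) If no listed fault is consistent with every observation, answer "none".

For each candidate, compare predicted effects to what was observed:
(A) ESD-damaged op-amp — does not account for supply rail sagging
(B) blown fuse — does not account for supply rail sagging, audible hum
(C) wrong-value bias resistor — no DC offset ✓; supply rail sagging ✓; output clipping ✓; oscillation ✓ (through supply rail sagging → oscillation); audible hum ✓
(D) leaky coupling capacitor — no DC offset ✓; supply rail sagging ✗; output clipping ✗; oscillation ✓; audible hum ✓
(E) oscillating regulator — no DC offset ✓; supply rail sagging ✓; output clipping ✓; oscillation ✓; audible hum ✗
(F) thermal runaway in output stage — does not account for supply rail sagging, output clipping
Only (C) is consistent with every observation.

C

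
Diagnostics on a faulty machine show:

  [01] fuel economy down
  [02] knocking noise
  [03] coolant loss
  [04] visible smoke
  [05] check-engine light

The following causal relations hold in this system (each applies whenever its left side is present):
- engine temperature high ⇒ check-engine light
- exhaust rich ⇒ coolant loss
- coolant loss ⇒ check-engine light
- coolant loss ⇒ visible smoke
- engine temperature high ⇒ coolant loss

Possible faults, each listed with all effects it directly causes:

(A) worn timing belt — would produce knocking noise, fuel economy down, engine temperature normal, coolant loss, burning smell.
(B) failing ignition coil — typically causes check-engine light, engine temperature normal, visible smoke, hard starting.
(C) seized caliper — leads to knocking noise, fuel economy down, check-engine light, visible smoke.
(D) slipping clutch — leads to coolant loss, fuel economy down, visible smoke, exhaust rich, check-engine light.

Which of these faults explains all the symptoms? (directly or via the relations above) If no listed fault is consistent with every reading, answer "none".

A

Per-candidate check:
(A) worn timing belt — accounts for every observation (visible smoke through coolant loss → visible smoke)
(B) failing ignition coil — fuel economy down -; knocking noise -; coolant loss -; visible smoke +; check-engine light +
(C) seized caliper — does not account for coolant loss
(D) slipping clutch — fuel economy down +; knocking noise -; coolant loss +; visible smoke +; check-engine light +
(A) alone accounts for all the evidence.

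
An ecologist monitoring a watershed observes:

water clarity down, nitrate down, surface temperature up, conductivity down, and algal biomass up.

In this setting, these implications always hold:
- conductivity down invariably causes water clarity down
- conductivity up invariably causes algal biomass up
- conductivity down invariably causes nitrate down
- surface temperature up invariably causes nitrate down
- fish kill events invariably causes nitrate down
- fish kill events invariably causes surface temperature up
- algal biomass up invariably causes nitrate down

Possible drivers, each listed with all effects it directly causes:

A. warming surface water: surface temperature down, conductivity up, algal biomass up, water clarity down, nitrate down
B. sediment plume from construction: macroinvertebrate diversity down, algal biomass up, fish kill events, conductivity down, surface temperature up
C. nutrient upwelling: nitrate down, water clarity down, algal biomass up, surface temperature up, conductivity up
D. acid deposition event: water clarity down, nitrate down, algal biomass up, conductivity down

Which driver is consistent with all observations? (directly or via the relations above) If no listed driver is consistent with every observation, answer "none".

Checking each candidate against the observations:
(A) warming surface water — fails on surface temperature up, conductivity down (predicts surface temperature down, not surface temperature up; predicts conductivity up, not conductivity down)
(B) sediment plume from construction — water clarity down yes (by conductivity down → water clarity down); nitrate down yes (by conductivity down → nitrate down); surface temperature up yes; conductivity down yes; algal biomass up yes
(C) nutrient upwelling — water clarity down yes; nitrate down yes; surface temperature up yes; conductivity down NO; algal biomass up yes
(D) acid deposition event — does not account for surface temperature up
Only (B) is consistent with every observation.

B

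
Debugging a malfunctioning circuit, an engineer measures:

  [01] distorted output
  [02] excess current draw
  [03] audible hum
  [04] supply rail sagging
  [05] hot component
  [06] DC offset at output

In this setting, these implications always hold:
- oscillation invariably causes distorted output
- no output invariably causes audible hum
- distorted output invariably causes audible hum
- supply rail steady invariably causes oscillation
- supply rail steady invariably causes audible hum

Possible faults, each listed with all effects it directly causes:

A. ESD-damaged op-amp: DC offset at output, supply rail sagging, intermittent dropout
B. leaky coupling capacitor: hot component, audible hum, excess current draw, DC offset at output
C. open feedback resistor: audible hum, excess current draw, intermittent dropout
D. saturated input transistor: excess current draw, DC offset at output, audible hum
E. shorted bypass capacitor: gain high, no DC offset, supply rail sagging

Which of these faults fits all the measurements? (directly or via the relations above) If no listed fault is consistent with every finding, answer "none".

none

Checking each candidate against the observations:
(A) ESD-damaged op-amp — does not account for distorted output, excess current draw, audible hum, hot component
(B) leaky coupling capacitor — does not account for distorted output, supply rail sagging
(C) open feedback resistor — does not account for distorted output, supply rail sagging, hot component, DC offset at output
(D) saturated input transistor — distorted output ✗; excess current draw ✓; audible hum ✓; supply rail sagging ✗; hot component ✗; DC offset at output ✓
(E) shorted bypass capacitor — fails on distorted output, excess current draw, audible hum, hot component, DC offset at output (predicts no DC offset, not DC offset at output)
No candidate is consistent with all observations.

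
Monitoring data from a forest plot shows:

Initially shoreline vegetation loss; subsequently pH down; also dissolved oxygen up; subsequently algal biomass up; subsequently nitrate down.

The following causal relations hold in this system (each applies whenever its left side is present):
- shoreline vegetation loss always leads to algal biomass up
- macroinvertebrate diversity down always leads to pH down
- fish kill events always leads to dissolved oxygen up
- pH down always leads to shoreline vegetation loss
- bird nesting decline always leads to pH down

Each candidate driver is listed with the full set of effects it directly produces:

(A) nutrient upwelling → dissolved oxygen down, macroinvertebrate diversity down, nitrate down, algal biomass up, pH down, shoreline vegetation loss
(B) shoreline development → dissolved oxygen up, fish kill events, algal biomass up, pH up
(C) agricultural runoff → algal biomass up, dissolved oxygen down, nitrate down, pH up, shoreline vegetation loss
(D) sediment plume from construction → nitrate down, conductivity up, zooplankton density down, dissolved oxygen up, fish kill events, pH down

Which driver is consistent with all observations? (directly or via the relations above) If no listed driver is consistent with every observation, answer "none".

D

For each candidate, compare predicted effects to what was observed:
(A) nutrient upwelling — fails on dissolved oxygen up (predicts dissolved oxygen down, not dissolved oxygen up)
(B) shoreline development — shoreline vegetation loss NO; pH down NO; dissolved oxygen up yes; algal biomass up yes; nitrate down NO
(C) agricultural runoff — shoreline vegetation loss yes; pH down NO; dissolved oxygen up NO; algal biomass up yes; nitrate down yes
(D) sediment plume from construction — shoreline vegetation loss yes (via pH down → shoreline vegetation loss); pH down yes; dissolved oxygen up yes; algal biomass up yes (via pH down → shoreline vegetation loss → algal biomass up); nitrate down yes
(D) is the only candidate with no mismatches.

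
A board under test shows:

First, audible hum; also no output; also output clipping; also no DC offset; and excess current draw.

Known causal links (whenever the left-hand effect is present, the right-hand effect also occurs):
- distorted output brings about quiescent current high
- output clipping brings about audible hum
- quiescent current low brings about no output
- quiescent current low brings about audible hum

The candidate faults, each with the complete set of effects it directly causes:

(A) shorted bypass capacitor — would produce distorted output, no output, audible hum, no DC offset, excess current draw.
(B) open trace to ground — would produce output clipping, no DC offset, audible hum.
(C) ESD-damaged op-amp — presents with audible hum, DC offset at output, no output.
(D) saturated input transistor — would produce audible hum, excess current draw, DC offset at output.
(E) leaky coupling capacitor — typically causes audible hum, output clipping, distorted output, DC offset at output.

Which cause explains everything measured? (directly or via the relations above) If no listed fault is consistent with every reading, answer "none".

none

Per-candidate check:
(A) shorted bypass capacitor — does not account for output clipping
(B) open trace to ground — audible hum yes; no output NO; output clipping yes; no DC offset yes; excess current draw NO
(C) ESD-damaged op-amp — audible hum yes; no output yes; output clipping NO; no DC offset NO; excess current draw NO
(D) saturated input transistor — fails on no output, output clipping, no DC offset (predicts DC offset at output, not no DC offset)
(E) leaky coupling capacitor — fails on no output, no DC offset, excess current draw (predicts DC offset at output, not no DC offset)
None of the listed candidates fits everything.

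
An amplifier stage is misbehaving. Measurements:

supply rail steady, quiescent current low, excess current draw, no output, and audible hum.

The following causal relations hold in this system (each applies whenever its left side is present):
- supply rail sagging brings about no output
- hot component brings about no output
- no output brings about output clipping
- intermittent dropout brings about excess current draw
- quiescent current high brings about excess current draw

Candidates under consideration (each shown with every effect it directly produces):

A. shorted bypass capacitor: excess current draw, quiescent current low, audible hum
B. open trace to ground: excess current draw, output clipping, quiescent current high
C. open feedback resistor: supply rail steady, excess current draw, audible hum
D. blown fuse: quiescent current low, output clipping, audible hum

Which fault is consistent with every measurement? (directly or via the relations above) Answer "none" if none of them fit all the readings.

Per-candidate check:
(A) shorted bypass capacitor — does not account for supply rail steady, no output
(B) open trace to ground — fails on supply rail steady, quiescent current low, no output, audible hum (predicts quiescent current high, not quiescent current low)
(C) open feedback resistor — does not account for quiescent current low, no output
(D) blown fuse — does not account for supply rail steady, excess current draw, no output
No candidate is consistent with all observations.

none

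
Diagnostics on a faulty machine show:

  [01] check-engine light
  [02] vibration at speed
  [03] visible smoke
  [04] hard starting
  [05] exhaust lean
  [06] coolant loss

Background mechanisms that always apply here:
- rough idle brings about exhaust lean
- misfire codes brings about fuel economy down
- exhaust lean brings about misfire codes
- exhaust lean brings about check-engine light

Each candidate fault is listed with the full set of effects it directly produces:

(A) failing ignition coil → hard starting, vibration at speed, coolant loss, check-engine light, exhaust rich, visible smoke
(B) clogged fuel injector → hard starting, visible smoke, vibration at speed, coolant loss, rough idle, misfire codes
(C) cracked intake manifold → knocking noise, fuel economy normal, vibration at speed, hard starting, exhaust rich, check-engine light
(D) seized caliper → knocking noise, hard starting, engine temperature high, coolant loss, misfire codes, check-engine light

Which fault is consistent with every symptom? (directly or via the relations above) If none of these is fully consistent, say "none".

Testing each hypothesis:
(A) failing ignition coil — fails on exhaust lean (predicts exhaust rich, not exhaust lean)
(B) clogged fuel injector — check-engine light yes (via rough idle → exhaust lean → check-engine light); vibration at speed yes; visible smoke yes; hard starting yes; exhaust lean yes (via rough idle → exhaust lean); coolant loss yes
(C) cracked intake manifold — check-engine light yes; vibration at speed yes; visible smoke NO; hard starting yes; exhaust lean NO; coolant loss NO
(D) seized caliper — check-engine light yes; vibration at speed NO; visible smoke NO; hard starting yes; exhaust lean NO; coolant loss yes
Only (B) is consistent with every observation.

B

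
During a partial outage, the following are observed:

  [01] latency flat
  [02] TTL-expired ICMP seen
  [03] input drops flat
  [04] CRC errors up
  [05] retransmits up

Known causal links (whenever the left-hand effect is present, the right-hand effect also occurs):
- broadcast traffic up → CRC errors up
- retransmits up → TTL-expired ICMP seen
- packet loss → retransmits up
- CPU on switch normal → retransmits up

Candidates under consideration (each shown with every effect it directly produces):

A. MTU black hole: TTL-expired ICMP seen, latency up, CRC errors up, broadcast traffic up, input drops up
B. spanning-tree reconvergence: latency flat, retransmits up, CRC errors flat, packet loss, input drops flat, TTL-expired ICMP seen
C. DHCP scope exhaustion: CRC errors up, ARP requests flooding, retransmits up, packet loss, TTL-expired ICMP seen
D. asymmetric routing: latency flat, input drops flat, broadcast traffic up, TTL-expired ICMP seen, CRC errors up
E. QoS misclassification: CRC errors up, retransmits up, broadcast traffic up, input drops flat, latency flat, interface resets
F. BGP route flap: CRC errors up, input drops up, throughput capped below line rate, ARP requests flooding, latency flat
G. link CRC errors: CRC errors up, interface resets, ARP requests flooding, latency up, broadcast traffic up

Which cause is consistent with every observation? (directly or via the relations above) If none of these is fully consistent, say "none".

Testing each hypothesis:
(A) MTU black hole — fails on latency flat, input drops flat, retransmits up (predicts latency up, not latency flat; predicts input drops up, not input drops flat)
(B) spanning-tree reconvergence — latency flat ✓; TTL-expired ICMP seen ✓; input drops flat ✓; CRC errors up ✗; retransmits up ✓
(C) DHCP scope exhaustion — does not account for latency flat, input drops flat
(D) asymmetric routing — latency flat ✓; TTL-expired ICMP seen ✓; input drops flat ✓; CRC errors up ✓; retransmits up ✗
(E) QoS misclassification — accounts for every observation (TTL-expired ICMP seen via retransmits up → TTL-expired ICMP seen)
(F) BGP route flap — fails on TTL-expired ICMP seen, input drops flat, retransmits up (predicts input drops up, not input drops flat)
(G) link CRC errors — fails on latency flat, TTL-expired ICMP seen, input drops flat, retransmits up (predicts latency up, not latency flat)
(E) is the only candidate with no mismatches.

E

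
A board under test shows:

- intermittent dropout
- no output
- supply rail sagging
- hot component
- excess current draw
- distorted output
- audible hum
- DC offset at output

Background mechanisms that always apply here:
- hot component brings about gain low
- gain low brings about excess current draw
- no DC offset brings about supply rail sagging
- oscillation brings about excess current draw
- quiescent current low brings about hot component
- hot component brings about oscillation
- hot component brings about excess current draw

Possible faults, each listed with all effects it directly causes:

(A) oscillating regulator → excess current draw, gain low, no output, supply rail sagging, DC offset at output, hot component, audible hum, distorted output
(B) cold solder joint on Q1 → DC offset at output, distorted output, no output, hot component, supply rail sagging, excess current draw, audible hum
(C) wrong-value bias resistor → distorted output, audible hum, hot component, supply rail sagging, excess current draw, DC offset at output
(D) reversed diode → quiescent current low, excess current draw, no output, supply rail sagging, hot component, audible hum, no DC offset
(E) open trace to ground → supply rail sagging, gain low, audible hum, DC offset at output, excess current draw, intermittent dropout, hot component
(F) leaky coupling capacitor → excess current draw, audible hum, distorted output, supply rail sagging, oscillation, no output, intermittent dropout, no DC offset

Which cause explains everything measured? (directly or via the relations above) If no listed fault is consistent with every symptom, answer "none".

none

For each candidate, compare predicted effects to what was observed:
(A) oscillating regulator — intermittent dropout ✗; no output ✓; supply rail sagging ✓; hot component ✓; excess current draw ✓; distorted output ✓; audible hum ✓; DC offset at output ✓
(B) cold solder joint on Q1 — does not account for intermittent dropout
(C) wrong-value bias resistor — does not account for intermittent dropout, no output
(D) reversed diode — intermittent dropout ✗; no output ✓; supply rail sagging ✓; hot component ✓; excess current draw ✓; distorted output ✗; audible hum ✓; DC offset at output ✗
(E) open trace to ground — intermittent dropout ✓; no output ✗; supply rail sagging ✓; hot component ✓; excess current draw ✓; distorted output ✗; audible hum ✓; DC offset at output ✓
(F) leaky coupling capacitor — intermittent dropout ✓; no output ✓; supply rail sagging ✓; hot component ✗; excess current draw ✓; distorted output ✓; audible hum ✓; DC offset at output ✗
Every candidate fails on at least one observation.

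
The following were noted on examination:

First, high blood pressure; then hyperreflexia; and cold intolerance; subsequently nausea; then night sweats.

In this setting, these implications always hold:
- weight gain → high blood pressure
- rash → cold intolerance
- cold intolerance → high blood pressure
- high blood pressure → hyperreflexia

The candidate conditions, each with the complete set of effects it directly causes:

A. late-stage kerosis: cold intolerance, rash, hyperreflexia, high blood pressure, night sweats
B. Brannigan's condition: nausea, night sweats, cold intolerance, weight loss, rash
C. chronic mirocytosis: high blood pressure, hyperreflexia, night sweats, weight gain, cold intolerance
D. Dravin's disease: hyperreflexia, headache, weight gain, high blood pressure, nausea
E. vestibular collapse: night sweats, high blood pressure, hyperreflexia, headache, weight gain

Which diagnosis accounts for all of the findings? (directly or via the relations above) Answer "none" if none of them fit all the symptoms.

Testing each hypothesis:
(A) late-stage kerosis — high blood pressure yes; hyperreflexia yes; cold intolerance yes; nausea NO; night sweats yes
(B) Brannigan's condition — accounts for every observation (high blood pressure via cold intolerance → high blood pressure)
(C) chronic mirocytosis — high blood pressure yes; hyperreflexia yes; cold intolerance yes; nausea NO; night sweats yes
(D) Dravin's disease — high blood pressure yes; hyperreflexia yes; cold intolerance NO; nausea yes; night sweats NO
(E) vestibular collapse — does not account for cold intolerance, nausea
(B) is the only candidate with no mismatches.

B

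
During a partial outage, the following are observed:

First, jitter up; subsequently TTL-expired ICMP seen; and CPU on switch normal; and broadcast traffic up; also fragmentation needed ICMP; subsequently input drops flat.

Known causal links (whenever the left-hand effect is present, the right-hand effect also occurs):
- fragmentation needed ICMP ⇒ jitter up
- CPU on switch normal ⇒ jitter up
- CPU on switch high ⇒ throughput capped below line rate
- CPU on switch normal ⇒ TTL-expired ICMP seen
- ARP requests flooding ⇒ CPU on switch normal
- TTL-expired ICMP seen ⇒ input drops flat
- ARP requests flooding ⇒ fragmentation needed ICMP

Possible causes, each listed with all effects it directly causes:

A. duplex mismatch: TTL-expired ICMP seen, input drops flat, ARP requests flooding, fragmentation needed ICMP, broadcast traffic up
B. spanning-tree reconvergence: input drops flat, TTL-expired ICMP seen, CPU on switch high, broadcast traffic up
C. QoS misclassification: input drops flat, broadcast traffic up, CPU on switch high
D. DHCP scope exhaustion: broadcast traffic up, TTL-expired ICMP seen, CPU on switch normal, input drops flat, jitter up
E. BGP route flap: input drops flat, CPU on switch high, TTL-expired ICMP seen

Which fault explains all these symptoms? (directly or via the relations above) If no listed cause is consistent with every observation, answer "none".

Per-candidate check:
(A) duplex mismatch — jitter up yes (through fragmentation needed ICMP → jitter up); TTL-expired ICMP seen yes; CPU on switch normal yes (through ARP requests flooding → CPU on switch normal); broadcast traffic up yes; fragmentation needed ICMP yes; input drops flat yes
(B) spanning-tree reconvergence — jitter up NO; TTL-expired ICMP seen yes; CPU on switch normal NO; broadcast traffic up yes; fragmentation needed ICMP NO; input drops flat yes
(C) QoS misclassification — fails on jitter up, TTL-expired ICMP seen, CPU on switch normal, fragmentation needed ICMP (predicts CPU on switch high, not CPU on switch normal)
(D) DHCP scope exhaustion — jitter up yes; TTL-expired ICMP seen yes; CPU on switch normal yes; broadcast traffic up yes; fragmentation needed ICMP NO; input drops flat yes
(E) BGP route flap — fails on jitter up, CPU on switch normal, broadcast traffic up, fragmentation needed ICMP (predicts CPU on switch high, not CPU on switch normal)
Only (A) is consistent with every observation.

A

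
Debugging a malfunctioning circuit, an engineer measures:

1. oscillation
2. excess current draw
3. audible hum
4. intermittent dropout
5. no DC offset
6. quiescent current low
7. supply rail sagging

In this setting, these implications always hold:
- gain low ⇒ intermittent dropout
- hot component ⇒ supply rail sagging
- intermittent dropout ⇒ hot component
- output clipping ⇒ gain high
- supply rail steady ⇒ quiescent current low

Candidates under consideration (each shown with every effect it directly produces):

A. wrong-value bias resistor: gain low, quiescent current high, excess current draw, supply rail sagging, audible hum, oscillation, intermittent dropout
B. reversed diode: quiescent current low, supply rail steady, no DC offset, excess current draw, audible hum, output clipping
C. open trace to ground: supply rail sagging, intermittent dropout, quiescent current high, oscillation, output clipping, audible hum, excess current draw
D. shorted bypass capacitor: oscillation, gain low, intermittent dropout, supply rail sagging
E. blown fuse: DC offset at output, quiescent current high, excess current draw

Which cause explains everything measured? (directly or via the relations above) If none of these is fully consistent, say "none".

For each candidate, compare predicted effects to what was observed:
(A) wrong-value bias resistor — fails on no DC offset, quiescent current low (predicts quiescent current high, not quiescent current low)
(B) reversed diode — oscillation miss; excess current draw match; audible hum match; intermittent dropout miss; no DC offset match; quiescent current low match; supply rail sagging miss
(C) open trace to ground — fails on no DC offset, quiescent current low (predicts quiescent current high, not quiescent current low)
(D) shorted bypass capacitor — does not account for excess current draw, audible hum, no DC offset, quiescent current low
(E) blown fuse — oscillation miss; excess current draw match; audible hum miss; intermittent dropout miss; no DC offset miss; quiescent current low miss; supply rail sagging miss
None of the listed candidates fits everything.

none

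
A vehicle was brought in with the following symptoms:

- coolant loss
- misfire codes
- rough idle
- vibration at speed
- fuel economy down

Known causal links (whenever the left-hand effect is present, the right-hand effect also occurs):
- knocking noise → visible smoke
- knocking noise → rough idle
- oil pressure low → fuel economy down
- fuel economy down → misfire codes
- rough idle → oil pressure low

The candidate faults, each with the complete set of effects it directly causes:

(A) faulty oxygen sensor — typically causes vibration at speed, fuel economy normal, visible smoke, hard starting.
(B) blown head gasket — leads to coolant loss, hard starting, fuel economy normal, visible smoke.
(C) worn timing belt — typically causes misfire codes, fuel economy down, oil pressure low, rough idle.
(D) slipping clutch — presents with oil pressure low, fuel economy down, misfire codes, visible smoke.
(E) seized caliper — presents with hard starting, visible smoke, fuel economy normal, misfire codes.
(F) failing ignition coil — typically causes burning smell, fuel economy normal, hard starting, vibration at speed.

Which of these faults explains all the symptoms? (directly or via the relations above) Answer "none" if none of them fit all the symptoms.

none

Per-candidate check:
(A) faulty oxygen sensor — coolant loss -; misfire codes -; rough idle -; vibration at speed +; fuel economy down -
(B) blown head gasket — coolant loss +; misfire codes -; rough idle -; vibration at speed -; fuel economy down -
(C) worn timing belt — coolant loss -; misfire codes +; rough idle +; vibration at speed -; fuel economy down +
(D) slipping clutch — does not account for coolant loss, rough idle, vibration at speed
(E) seized caliper — coolant loss -; misfire codes +; rough idle -; vibration at speed -; fuel economy down -
(F) failing ignition coil — fails on coolant loss, misfire codes, rough idle, fuel economy down (predicts fuel economy normal, not fuel economy down)
None of the listed candidates fits everything.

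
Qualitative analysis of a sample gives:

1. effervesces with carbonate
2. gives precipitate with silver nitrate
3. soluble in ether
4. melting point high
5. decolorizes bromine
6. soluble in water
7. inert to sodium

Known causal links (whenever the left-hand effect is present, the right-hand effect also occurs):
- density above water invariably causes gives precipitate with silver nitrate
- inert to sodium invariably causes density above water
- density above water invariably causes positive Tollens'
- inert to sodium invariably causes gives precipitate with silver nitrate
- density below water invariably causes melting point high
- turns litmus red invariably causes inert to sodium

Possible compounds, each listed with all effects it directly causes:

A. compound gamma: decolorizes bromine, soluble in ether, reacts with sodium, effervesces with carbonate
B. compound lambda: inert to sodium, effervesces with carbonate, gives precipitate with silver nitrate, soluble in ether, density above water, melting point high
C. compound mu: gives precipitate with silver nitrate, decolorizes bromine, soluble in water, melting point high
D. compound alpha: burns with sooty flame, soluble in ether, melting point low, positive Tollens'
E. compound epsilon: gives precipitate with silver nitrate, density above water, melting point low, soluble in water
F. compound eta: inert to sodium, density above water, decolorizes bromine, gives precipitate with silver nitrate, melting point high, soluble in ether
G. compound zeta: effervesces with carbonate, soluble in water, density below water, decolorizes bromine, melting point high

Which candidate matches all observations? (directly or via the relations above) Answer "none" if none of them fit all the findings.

Testing each hypothesis:
(A) compound gamma — fails on gives precipitate with silver nitrate, melting point high, soluble in water, inert to sodium (predicts reacts with sodium, not inert to sodium)
(B) compound lambda — effervesces with carbonate ✓; gives precipitate with silver nitrate ✓; soluble in ether ✓; melting point high ✓; decolorizes bromine ✗; soluble in water ✗; inert to sodium ✓
(C) compound mu — effervesces with carbonate ✗; gives precipitate with silver nitrate ✓; soluble in ether ✗; melting point high ✓; decolorizes bromine ✓; soluble in water ✓; inert to sodium ✗
(D) compound alpha — effervesces with carbonate ✗; gives precipitate with silver nitrate ✗; soluble in ether ✓; melting point high ✗; decolorizes bromine ✗; soluble in water ✗; inert to sodium ✗
(E) compound epsilon — fails on effervesces with carbonate, soluble in ether, melting point high, decolorizes bromine, inert to sodium (predicts melting point low, not melting point high)
(F) compound eta — does not account for effervesces with carbonate, soluble in water
(G) compound zeta — effervesces with carbonate ✓; gives precipitate with silver nitrate ✗; soluble in ether ✗; melting point high ✓; decolorizes bromine ✓; soluble in water ✓; inert to sodium ✗
None of the listed candidates fits everything.

none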